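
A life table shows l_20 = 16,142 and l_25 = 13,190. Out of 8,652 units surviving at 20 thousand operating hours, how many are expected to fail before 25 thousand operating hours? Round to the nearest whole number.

1582

The relevant probability is 1 − 13,190/16,142 = 0.182877.
Expected number = 8,652 × 0.182877 = 1582.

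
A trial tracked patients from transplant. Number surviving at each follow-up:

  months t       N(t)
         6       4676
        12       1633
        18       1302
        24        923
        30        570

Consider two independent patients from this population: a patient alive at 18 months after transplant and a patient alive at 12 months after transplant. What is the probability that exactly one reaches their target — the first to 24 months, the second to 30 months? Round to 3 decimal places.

0.563

p₁ = N(24)/N(18) = 923/1302 = 0.708909; p₂ = N(30)/N(12) = 570/1633 = 0.349051.
P(exactly one) = p₁(1−p₂) + (1−p₁)p₂ = 0.461464 + 0.101606 = 0.563069.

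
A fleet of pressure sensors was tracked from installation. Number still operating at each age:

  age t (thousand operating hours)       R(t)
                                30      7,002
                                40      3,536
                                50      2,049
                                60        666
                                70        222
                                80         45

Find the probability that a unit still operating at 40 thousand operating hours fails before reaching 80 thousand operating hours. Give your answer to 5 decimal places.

P(fail before 80 | operational at 40) = 1 − R(80)/R(40) = 1 − 45/3,536 = (3,491)/3,536 = 0.987274.

0.98727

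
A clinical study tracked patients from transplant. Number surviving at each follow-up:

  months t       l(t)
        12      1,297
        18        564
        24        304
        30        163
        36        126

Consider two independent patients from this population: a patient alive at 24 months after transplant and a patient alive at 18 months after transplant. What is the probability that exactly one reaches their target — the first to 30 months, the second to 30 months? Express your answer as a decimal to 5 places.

0.51527

p₁ = l(30)/l(24) = 163/304 = 0.536184; p₂ = l(30)/l(18) = 163/564 = 0.289007.
P(exactly one) = p₁(1−p₂) + (1−p₁)p₂ = 0.381223 + 0.134046 = 0.515269.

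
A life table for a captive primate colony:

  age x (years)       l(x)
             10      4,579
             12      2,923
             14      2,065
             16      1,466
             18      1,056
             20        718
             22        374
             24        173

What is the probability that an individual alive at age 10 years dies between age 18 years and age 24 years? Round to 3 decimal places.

This is the probability of reaching 18 but not 24, conditional on being alive at 10: (l(18) − l(24)) / l(10).
= (1,056 − 173) / 4,579 = 883 / 4,579 = 0.192837.

0.193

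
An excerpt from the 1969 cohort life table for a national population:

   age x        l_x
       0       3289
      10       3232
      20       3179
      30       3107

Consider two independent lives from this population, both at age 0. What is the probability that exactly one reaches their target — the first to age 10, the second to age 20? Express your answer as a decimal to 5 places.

0.04962

p₁ = l_10/l_0 = 3232/3289 = 0.982670; p₂ = l_20/l_0 = 3179/3289 = 0.966555.
P(exactly one) = p₁(1−p₂) + (1−p₁)p₂ = 0.032865 + 0.016750 = 0.049616.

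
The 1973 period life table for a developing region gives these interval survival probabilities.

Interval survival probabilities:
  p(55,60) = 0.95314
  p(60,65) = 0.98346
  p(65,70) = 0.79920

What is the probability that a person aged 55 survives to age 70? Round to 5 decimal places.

0.74915

Survival from 55 to 70 is the product of surviving each interval: 0.95314 × 0.98346 × 0.79920.
= 0.749150.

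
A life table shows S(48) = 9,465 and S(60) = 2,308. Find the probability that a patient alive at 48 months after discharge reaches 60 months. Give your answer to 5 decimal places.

The conditional survival probability is S(60)/S(48) = 2,308/9,465 = 0.243846.

0.24385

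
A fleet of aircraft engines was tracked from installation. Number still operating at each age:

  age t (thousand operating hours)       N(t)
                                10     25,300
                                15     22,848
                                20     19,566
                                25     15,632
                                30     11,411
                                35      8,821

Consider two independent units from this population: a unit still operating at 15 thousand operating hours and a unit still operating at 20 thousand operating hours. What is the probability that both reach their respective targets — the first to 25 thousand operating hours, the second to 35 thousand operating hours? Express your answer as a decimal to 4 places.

0.3084

p₁ = N(25)/N(15) = 15,632/22,848 = 0.684174; p₂ = N(35)/N(20) = 8,821/19,566 = 0.450833.
P(both) = p₁ × p₂ = 0.684174 × 0.450833 = 0.308448.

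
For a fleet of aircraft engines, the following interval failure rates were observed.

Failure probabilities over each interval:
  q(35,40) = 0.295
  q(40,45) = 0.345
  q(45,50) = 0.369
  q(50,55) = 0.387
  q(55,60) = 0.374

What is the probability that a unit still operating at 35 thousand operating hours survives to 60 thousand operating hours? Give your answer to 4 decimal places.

Chaining the interval survival probabilities: (1 − 0.295) × (1 − 0.345) × (1 − 0.369) × (1 − 0.387) × (1 − 0.374).
= 0.705 × 0.655 × 0.631 × 0.613 × 0.626 = 0.111814.

0.1118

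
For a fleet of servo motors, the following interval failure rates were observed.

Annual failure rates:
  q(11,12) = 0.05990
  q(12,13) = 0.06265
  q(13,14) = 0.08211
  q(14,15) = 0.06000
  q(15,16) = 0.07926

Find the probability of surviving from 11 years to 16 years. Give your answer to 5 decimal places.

P(survive 11→16) = (1 − 0.05990) × (1 − 0.06265) × (1 − 0.08211) × (1 − 0.06000) × (1 − 0.07926).
= 0.94010 × 0.93735 × 0.91789 × 0.94000 × 0.92074 = 0.700054.

0.70005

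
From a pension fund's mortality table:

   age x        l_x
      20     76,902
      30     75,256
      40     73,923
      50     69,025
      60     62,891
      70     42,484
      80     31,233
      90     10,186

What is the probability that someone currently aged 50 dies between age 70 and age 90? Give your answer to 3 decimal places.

0.468

This is the probability of reaching 70 but not 90, conditional on being alive at 50: (l_70 − l_90) / l_50.
= (42,484 − 10,186) / 69,025 = 32,298 / 69,025 = 0.467917.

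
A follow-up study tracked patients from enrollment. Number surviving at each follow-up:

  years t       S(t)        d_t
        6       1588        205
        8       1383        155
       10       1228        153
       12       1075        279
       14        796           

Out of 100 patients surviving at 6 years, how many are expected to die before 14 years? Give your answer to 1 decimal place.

49.9

The relevant probability is 1 − 796/1588 = 0.498741.
Expected number = 100 × 0.498741 = 49.9.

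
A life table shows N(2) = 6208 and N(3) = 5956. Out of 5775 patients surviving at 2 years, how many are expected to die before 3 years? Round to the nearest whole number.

234

The relevant probability is 1 − 5956/6208 = 0.040593.
Expected number = 5775 × 0.040593 = 234.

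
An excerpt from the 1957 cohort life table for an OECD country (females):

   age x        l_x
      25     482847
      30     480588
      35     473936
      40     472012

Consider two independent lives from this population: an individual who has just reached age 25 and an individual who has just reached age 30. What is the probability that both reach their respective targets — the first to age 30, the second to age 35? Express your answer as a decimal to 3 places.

p₁ = l_30/l_25 = 480588/482847 = 0.995321; p₂ = l_35/l_30 = 473936/480588 = 0.986159.
P(both) = p₁ × p₂ = 0.995321 × 0.986159 = 0.981545.

0.982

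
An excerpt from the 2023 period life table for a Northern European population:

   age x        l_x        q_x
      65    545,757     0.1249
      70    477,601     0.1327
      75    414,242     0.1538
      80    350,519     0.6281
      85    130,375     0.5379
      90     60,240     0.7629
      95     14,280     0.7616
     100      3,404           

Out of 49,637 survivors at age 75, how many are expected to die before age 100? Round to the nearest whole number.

49229

The relevant probability is 1 − 3,404/414,242 = 0.991783.
Expected number = 49,637 × 0.991783 = 49229.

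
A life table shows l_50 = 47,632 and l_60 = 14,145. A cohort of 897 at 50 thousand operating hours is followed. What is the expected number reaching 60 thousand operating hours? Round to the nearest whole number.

266

The relevant probability is 14,145/47,632 = 0.296964.
Expected number = 897 × 0.296964 = 266.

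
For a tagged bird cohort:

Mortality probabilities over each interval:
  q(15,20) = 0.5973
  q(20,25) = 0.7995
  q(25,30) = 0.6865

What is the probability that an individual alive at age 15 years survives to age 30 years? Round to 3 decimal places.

0.025

P(survive 15→30) = (1 − 0.5973) × (1 − 0.7995) × (1 − 0.6865).
= 0.4027 × 0.2005 × 0.3135 = 0.025312.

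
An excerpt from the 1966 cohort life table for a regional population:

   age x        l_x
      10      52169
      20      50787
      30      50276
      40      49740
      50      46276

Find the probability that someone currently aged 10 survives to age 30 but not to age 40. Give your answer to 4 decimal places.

0.0103

We want 20|10q10 = (l_30 − l_40)/l_10.
This is the probability of reaching 30 but not 40, conditional on being alive at 10: (l_30 − l_40) / l_10.
= (50276 − 49740) / 52169 = 536 / 52169 = 0.010274.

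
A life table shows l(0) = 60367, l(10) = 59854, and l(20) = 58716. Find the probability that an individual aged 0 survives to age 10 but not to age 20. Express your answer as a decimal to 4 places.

0.0189

This is the probability of reaching 10 but not 20, conditional on being alive at 0: (l(10) − l(20)) / l(0).
= (59854 − 58716) / 60367 = 1138 / 60367 = 0.018851.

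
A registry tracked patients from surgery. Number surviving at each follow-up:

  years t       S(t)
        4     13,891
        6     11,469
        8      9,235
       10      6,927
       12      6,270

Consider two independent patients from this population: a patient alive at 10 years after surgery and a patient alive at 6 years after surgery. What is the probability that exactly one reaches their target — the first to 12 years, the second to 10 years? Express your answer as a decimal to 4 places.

p₁ = S(12)/S(10) = 6,270/6,927 = 0.905154; p₂ = S(10)/S(6) = 6,927/11,469 = 0.603976.
P(exactly one) = p₁(1−p₂) + (1−p₁)p₂ = 0.358463 + 0.057285 = 0.415747.

0.4157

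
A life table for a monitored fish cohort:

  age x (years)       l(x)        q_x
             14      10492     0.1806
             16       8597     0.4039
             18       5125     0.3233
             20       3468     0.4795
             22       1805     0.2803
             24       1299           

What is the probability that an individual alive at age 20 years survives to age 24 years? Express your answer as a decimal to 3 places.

The conditional survival probability is l(24)/l(20) = 1299/3468 = 0.374567.

0.375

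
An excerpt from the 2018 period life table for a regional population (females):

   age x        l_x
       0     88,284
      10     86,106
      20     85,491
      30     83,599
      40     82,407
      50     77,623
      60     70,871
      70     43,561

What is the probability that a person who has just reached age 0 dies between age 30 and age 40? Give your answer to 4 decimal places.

0.0135

We want 30|10q0 = (l_30 − l_40)/l_0.
This is the probability of reaching 30 but not 40, conditional on being alive at 0: (l_30 − l_40) / l_0.
= (83,599 − 82,407) / 88,284 = 1,192 / 88,284 = 0.013502.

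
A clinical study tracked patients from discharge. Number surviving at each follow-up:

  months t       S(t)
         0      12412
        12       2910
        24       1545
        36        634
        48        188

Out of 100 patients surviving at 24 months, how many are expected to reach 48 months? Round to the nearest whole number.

12

The relevant probability is 188/1545 = 0.121683.
Expected number = 100 × 0.121683 = 12.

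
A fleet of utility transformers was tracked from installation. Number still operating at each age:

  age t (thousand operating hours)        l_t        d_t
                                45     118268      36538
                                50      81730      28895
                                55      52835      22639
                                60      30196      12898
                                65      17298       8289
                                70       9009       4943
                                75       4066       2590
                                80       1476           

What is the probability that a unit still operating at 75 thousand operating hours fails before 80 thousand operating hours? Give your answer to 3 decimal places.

P(fail before 80 | operational at 75) = 1 − l_80/l_75 = 1 − 1476/4066 = (2590)/4066 = 0.636990.

0.637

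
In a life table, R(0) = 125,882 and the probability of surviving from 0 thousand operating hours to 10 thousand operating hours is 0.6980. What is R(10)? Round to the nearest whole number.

87866

R(10) = R(0) × p = 125,882 × 0.6980 = 87866.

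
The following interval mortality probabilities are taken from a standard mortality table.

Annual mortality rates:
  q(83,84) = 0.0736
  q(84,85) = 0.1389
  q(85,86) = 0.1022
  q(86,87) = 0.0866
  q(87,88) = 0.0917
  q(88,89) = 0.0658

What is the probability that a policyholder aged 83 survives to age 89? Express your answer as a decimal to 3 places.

0.555

P(survive 83→89) = (1 − 0.0736) × (1 − 0.1389) × (1 − 0.1022) × (1 − 0.0866) × (1 − 0.0917) × (1 − 0.0658).
= 0.9264 × 0.8611 × 0.8978 × 0.9134 × 0.9083 × 0.9342 = 0.555088.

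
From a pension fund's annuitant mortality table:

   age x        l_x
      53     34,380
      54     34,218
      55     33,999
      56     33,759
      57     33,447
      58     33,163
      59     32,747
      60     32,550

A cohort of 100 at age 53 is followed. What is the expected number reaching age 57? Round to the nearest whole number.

97

The relevant probability is 33,447/34,380 = 0.972862.
Expected number = 100 × 0.972862 = 97.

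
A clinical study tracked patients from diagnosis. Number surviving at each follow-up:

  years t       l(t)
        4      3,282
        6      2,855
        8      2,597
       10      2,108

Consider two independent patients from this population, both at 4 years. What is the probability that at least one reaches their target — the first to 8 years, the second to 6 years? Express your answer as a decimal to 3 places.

0.973

p₁ = l(8)/l(4) = 2,597/3,282 = 0.791286; p₂ = l(6)/l(4) = 2,855/3,282 = 0.869896.
P(at least one) = 1 − (1−p₁)(1−p₂) = 1 − 0.208714 × 0.130104 = 0.972845.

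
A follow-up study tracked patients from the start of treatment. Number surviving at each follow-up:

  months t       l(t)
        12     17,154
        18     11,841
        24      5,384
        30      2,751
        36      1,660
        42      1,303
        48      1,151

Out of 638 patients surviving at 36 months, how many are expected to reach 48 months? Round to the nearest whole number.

The relevant probability is 1,151/1,660 = 0.693373.
Expected number = 638 × 0.693373 = 442.

442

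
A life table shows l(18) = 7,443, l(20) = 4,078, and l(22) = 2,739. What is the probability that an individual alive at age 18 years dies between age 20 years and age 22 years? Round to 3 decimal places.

This is the probability of reaching 20 but not 22, conditional on being alive at 18: (l(20) − l(22)) / l(18).
= (4,078 − 2,739) / 7,443 = 1,339 / 7,443 = 0.179901.

0.180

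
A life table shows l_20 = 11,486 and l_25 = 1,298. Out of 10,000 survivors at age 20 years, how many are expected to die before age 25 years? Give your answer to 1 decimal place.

8869.9

The relevant probability is 1 − 1,298/11,486 = 0.886993.
Expected number = 10,000 × 0.886993 = 8869.9.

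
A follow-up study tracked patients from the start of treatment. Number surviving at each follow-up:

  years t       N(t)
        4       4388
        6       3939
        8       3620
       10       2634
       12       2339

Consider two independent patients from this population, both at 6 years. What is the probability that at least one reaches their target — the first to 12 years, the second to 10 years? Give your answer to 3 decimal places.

0.865

p₁ = N(12)/N(6) = 2339/3939 = 0.593806; p₂ = N(10)/N(6) = 2634/3939 = 0.668698.
P(at least one) = 1 − (1−p₁)(1−p₂) = 1 − 0.406194 × 0.331302 = 0.865427.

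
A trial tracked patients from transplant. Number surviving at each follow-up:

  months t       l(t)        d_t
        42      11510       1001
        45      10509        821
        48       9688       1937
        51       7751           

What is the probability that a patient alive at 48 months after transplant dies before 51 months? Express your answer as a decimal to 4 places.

P(die before 51 | alive at 48) = 1 − l(51)/l(48) = 1 − 7751/9688 = (1937)/9688 = 0.199938.

0.1999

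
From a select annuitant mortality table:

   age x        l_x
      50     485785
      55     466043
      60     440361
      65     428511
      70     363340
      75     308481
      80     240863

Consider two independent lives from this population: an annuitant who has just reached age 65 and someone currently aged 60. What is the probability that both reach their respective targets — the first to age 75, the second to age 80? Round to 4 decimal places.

p₁ = l_75/l_65 = 308481/428511 = 0.719891; p₂ = l_80/l_60 = 240863/440361 = 0.546967.
P(both) = p₁ × p₂ = 0.719891 × 0.546967 = 0.393757.

0.3938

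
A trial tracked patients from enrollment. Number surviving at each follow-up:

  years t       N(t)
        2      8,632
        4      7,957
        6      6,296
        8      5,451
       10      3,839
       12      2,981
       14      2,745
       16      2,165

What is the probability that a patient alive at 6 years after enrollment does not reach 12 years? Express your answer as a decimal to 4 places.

0.5265

P(die before 12 | alive at 6) = 1 − N(12)/N(6) = 1 − 2,981/6,296 = (3,315)/6,296 = 0.526525.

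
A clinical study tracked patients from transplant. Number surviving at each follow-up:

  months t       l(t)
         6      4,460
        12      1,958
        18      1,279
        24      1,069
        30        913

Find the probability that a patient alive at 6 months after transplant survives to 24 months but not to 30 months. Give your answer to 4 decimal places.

0.0350

This is the probability of reaching 24 but not 30, conditional on being alive at 6: (l(24) − l(30)) / l(6).
= (1,069 − 913) / 4,460 = 156 / 4,460 = 0.034978.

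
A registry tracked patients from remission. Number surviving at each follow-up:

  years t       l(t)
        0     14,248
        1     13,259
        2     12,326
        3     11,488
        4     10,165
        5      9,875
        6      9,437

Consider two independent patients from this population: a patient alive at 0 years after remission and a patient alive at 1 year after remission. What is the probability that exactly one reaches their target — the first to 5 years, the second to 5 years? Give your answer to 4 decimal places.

p₁ = l(5)/l(0) = 9,875/14,248 = 0.693080; p₂ = l(5)/l(1) = 9,875/13,259 = 0.744777.
P(exactly one) = p₁(1−p₂) + (1−p₁)p₂ = 0.176890 + 0.228587 = 0.405477.

0.4055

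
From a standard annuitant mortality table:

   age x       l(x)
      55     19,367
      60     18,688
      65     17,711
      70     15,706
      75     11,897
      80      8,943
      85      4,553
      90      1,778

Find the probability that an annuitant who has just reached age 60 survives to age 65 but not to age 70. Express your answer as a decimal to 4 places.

0.1073

This is the probability of reaching 65 but not 70, conditional on being alive at 60: (l(65) − l(70)) / l(60).
= (17,711 − 15,706) / 18,688 = 2,005 / 18,688 = 0.107288.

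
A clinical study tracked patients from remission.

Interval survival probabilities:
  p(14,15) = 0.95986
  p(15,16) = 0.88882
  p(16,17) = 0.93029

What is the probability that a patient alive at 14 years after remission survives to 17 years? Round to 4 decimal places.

0.7937

Chaining the interval survival probabilities: 0.95986 × 0.88882 × 0.93029.
= 0.793670.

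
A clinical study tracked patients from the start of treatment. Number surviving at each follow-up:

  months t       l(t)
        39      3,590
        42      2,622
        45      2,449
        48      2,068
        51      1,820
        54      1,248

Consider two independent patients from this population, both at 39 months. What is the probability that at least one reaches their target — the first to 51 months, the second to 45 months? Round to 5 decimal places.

0.84330

p₁ = l(51)/l(39) = 1,820/3,590 = 0.506964; p₂ = l(45)/l(39) = 2,449/3,590 = 0.682173.
P(at least one) = 1 − (1−p₁)(1−p₂) = 1 − 0.493036 × 0.317827 = 0.843300.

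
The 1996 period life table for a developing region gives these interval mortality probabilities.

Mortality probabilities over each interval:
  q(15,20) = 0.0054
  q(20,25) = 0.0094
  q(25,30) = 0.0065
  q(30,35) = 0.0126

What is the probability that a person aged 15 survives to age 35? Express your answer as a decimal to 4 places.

0.9665

Survival from 15 to 35 is the product of surviving each interval: (1 − 0.0054) × (1 − 0.0094) × (1 − 0.0065) × (1 − 0.0126).
= 0.9946 × 0.9906 × 0.9935 × 0.9874 = 0.966513.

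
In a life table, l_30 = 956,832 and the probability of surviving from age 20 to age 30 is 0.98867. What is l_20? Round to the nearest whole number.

967797

l_20 = l_30 / p = 956,832 / 0.98867 = 967797.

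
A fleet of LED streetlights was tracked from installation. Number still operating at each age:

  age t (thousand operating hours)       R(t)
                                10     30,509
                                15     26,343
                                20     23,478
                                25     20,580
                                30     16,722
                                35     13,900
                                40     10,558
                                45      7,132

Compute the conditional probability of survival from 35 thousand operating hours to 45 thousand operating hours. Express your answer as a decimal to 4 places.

The conditional survival probability is R(45)/R(35) = 7,132/13,900 = 0.513094.

0.5131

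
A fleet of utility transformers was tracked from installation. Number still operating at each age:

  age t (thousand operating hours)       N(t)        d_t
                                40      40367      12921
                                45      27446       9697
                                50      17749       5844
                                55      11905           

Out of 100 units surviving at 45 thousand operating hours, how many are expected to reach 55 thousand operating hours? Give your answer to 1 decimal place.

The relevant probability is 11905/27446 = 0.433761.
Expected number = 100 × 0.433761 = 43.4.

43.4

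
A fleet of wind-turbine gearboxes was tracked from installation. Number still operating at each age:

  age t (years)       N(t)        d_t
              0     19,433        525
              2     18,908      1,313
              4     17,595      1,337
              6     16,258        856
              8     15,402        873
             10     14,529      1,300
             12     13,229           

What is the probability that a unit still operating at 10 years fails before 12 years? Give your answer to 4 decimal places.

P(fail before 12 | operational at 10) = 1 − N(12)/N(10) = 1 − 13,229/14,529 = (1,300)/14,529 = 0.089476.

0.0895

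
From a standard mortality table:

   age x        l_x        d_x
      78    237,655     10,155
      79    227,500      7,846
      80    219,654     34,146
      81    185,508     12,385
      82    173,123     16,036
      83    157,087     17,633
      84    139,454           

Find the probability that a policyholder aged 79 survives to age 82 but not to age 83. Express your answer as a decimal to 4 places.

0.0705

We want 3|1q79 = (l_82 − l_83)/l_79.
This is the probability of reaching 82 but not 83, conditional on being alive at 79: (l_82 − l_83) / l_79.
= (173,123 − 157,087) / 227,500 = 16,036 / 227,500 = 0.070488.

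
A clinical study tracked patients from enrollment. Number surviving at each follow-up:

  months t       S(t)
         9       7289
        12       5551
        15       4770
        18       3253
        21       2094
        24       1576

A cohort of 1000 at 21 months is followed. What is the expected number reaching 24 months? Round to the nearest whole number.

753

The relevant probability is 1576/2094 = 0.752627.
Expected number = 1000 × 0.752627 = 753.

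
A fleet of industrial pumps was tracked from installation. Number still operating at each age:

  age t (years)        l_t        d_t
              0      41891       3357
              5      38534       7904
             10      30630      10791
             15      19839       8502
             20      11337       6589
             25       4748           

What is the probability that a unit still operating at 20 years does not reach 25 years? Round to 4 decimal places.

P(fail before 25 | operational at 20) = 1 − l_25/l_20 = 1 − 4748/11337 = (6589)/11337 = 0.581194.

0.5812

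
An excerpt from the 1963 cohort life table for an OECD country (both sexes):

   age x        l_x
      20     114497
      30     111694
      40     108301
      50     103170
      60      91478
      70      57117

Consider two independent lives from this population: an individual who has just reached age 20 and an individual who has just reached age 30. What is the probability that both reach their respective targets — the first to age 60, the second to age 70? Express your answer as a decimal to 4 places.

0.4086

p₁ = l_60/l_20 = 91478/114497 = 0.798955; p₂ = l_70/l_30 = 57117/111694 = 0.511370.
P(both) = p₁ × p₂ = 0.798955 × 0.511370 = 0.408562.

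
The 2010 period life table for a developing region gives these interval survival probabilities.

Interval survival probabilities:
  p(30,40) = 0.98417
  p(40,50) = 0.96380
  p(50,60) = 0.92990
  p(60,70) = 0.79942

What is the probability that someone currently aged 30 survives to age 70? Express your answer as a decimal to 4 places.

0.7051

Chaining the interval survival probabilities: 0.98417 × 0.96380 × 0.92990 × 0.79942.
= 0.705129.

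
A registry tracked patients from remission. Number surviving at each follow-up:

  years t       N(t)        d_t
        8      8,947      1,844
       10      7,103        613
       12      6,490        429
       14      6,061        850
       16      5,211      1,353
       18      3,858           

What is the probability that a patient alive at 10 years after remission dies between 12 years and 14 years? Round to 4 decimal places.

0.0604

This is the probability of reaching 12 but not 14, conditional on being alive at 10: (N(12) − N(14)) / N(10).
= (6,490 − 6,061) / 7,103 = 429 / 7,103 = 0.060397.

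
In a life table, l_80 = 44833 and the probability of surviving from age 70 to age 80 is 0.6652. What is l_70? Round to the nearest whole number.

l_70 = l_80 / p = 44833 / 0.6652 = 67398.

67398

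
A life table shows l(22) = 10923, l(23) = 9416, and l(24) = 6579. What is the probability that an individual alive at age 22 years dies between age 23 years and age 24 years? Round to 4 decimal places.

This is the probability of reaching 23 but not 24, conditional on being alive at 22: (l(23) − l(24)) / l(22).
= (9416 − 6579) / 10923 = 2837 / 10923 = 0.259727.

0.2597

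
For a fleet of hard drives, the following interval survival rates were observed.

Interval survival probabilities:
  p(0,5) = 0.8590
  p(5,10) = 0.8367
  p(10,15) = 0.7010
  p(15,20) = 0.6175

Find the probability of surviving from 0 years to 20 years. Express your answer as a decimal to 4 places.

The overall survival probability is 0.8590 × 0.8367 × 0.7010 × 0.6175.
= 0.311113.

0.3111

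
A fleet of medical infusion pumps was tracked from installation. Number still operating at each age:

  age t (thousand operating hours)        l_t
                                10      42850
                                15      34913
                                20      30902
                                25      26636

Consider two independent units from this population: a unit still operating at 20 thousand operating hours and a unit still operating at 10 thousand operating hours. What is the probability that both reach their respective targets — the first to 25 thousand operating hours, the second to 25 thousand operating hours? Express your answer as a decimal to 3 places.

p₁ = l_25/l_20 = 26636/30902 = 0.861951; p₂ = l_25/l_10 = 26636/42850 = 0.621610.
P(both) = p₁ × p₂ = 0.861951 × 0.621610 = 0.535797.

0.536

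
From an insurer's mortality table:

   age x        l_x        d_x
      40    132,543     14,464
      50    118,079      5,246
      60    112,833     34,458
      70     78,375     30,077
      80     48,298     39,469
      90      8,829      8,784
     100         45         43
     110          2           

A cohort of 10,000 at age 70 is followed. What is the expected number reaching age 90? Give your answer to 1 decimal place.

1126.5

The relevant probability is 8,829/78,375 = 0.112651.
Expected number = 10,000 × 0.112651 = 1126.5.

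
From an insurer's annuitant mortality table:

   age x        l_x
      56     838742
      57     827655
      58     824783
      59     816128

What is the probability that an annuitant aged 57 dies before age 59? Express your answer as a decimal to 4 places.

0.0139

P(die before 59 | alive at 57) = 1 − l_59/l_57 = 1 − 816128/827655 = (11527)/827655 = 0.013927.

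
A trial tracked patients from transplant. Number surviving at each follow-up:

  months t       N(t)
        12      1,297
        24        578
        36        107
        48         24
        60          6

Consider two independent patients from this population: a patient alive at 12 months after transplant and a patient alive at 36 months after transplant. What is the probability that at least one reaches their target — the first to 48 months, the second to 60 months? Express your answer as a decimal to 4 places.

0.0735

p₁ = N(48)/N(12) = 24/1,297 = 0.018504; p₂ = N(60)/N(36) = 6/107 = 0.056075.
P(at least one) = 1 − (1−p₁)(1−p₂) = 1 − 0.981496 × 0.943925 = 0.073541.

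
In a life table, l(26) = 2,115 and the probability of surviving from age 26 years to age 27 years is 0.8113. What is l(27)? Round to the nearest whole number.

l(27) = l(26) × p = 2,115 × 0.8113 = 1716.

1716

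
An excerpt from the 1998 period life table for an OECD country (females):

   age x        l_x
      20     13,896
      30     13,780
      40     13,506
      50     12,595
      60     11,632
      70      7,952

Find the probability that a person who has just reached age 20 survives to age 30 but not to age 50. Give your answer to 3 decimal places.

0.085

We want 10|20q20 = (l_30 − l_50)/l_20.
This is the probability of reaching 30 but not 50, conditional on being alive at 20: (l_30 − l_50) / l_20.
= (13,780 − 12,595) / 13,896 = 1,185 / 13,896 = 0.085276.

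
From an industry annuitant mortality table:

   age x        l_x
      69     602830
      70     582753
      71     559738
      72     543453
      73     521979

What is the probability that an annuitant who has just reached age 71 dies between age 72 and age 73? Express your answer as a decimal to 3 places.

0.038

We want 1|1q71 = (l_72 − l_73)/l_71.
This is the probability of reaching 72 but not 73, conditional on being alive at 71: (l_72 − l_73) / l_71.
= (543453 − 521979) / 559738 = 21474 / 559738 = 0.038364.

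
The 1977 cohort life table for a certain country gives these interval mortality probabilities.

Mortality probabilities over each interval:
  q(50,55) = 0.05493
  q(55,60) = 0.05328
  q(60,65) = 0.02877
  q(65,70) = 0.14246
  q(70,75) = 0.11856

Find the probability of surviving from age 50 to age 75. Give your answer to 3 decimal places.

P(survive 50→75) = (1 − 0.05493) × (1 − 0.05328) × (1 − 0.02877) × (1 − 0.14246) × (1 − 0.11856).
= 0.94507 × 0.94672 × 0.97123 × 0.85754 × 0.88144 = 0.656833.

0.657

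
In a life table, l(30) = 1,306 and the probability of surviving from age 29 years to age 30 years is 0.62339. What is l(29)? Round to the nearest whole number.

l(29) = l(30) / p = 1,306 / 0.62339 = 2095.

2095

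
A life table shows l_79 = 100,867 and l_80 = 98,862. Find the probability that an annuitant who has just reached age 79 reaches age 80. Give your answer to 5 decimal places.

0.98012

We want 1p79 = l_80/l_79.
The conditional survival probability is l_80/l_79 = 98,862/100,867 = 0.980122.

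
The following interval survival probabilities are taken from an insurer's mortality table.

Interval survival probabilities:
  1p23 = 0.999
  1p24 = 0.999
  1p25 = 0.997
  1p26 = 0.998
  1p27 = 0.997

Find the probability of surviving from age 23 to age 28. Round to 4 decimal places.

0.9900

5p23 = 0.999 × 0.999 × 0.997 × 0.998 × 0.997.
= 0.990038.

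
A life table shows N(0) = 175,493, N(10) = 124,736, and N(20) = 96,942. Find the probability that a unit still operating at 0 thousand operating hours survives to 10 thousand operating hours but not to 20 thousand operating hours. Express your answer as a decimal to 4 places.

This is the probability of reaching 10 but not 20, conditional on being operational at 0: (N(10) − N(20)) / N(0).
= (124,736 − 96,942) / 175,493 = 27,794 / 175,493 = 0.158377.

0.1584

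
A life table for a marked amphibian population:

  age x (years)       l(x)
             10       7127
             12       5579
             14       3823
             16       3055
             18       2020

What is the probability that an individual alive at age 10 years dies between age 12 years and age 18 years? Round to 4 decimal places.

This is the probability of reaching 12 but not 18, conditional on being alive at 10: (l(12) − l(18)) / l(10).
= (5579 − 2020) / 7127 = 3559 / 7127 = 0.499369.

0.4994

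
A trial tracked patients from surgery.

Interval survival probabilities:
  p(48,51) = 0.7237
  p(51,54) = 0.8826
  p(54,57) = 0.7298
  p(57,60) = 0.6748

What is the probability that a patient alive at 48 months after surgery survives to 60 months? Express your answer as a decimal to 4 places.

The overall survival probability is 0.7237 × 0.8826 × 0.7298 × 0.6748.
= 0.314559.

0.3146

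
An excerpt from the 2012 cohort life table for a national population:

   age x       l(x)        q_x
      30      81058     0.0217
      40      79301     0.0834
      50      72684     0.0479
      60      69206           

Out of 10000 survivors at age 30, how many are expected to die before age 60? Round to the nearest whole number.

1462

The relevant probability is 1 − 69206/81058 = 0.146216.
Expected number = 10000 × 0.146216 = 1462.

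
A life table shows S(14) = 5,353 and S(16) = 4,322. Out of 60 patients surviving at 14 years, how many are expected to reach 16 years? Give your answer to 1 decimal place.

48.4

The relevant probability is 4,322/5,353 = 0.807398.
Expected number = 60 × 0.807398 = 48.4.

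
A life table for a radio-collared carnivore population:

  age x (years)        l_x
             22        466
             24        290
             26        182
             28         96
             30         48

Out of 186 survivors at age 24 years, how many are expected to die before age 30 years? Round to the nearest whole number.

The relevant probability is 1 − 48/290 = 0.834483.
Expected number = 186 × 0.834483 = 155.

155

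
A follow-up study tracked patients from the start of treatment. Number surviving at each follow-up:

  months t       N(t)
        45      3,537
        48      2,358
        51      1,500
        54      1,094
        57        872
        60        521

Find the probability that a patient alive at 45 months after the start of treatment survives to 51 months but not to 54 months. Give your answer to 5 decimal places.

0.11479

This is the probability of reaching 51 but not 54, conditional on being alive at 45: (N(51) − N(54)) / N(45).
= (1,500 − 1,094) / 3,537 = 406 / 3,537 = 0.114787.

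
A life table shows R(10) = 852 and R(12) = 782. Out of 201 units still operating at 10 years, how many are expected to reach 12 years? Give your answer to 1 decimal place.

The relevant probability is 782/852 = 0.917840.
Expected number = 201 × 0.917840 = 184.5.

184.5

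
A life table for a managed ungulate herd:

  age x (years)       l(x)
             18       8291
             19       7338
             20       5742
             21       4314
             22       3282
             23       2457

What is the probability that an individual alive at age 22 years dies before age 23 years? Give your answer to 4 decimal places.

P(die before 23 | alive at 22) = 1 − l(23)/l(22) = 1 − 2457/3282 = (825)/3282 = 0.251371.

0.2514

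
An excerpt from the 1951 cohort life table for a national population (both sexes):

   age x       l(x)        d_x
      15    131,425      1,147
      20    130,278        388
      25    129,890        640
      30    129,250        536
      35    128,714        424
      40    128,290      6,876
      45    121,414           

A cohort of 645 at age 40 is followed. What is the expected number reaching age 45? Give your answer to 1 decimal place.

610.4

The relevant probability is 121,414/128,290 = 0.946403.
Expected number = 645 × 0.946403 = 610.4.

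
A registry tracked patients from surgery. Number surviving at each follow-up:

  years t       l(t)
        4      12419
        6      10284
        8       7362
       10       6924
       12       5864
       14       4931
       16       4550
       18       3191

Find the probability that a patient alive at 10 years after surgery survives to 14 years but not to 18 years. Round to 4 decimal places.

0.2513

This is the probability of reaching 14 but not 18, conditional on being alive at 10: (l(14) − l(18)) / l(10).
= (4931 − 3191) / 6924 = 1740 / 6924 = 0.251300.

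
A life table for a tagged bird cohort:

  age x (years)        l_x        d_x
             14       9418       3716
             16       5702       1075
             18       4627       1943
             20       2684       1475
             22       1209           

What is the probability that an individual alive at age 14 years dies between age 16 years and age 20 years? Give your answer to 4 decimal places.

0.3205

This is the probability of reaching 16 but not 20, conditional on being alive at 14: (l_16 − l_20) / l_14.
= (5702 − 2684) / 9418 = 3018 / 9418 = 0.320450.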